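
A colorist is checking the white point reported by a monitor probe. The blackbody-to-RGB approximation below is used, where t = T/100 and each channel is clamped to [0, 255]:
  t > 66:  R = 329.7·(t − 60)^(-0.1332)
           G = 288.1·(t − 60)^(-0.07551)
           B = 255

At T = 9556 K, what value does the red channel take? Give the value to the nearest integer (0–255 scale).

t = 9556/100 = 95.56; the t > 66 branch applies.
R = 329.7·(95.56 − 60)^(-0.1332) = 329.7·35.56^(-0.1332) = 329.7·0.62146 = 204.895.
Rounded: 205.

205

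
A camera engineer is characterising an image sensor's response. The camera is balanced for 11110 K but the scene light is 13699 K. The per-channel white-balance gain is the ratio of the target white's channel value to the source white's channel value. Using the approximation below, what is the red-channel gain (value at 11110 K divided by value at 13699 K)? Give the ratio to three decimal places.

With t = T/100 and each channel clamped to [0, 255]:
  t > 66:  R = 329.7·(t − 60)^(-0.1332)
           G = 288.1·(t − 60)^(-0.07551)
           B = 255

1.056

At 13699 K (t = 136.99):
  R = 329.7·(136.99 − 60)^(-0.1332) = 329.7·76.99^(-0.1332) = 329.7·0.56070 = 184.861.
At 11110 K (t = 111.1):
  R = 329.7·(111.1 − 60)^(-0.1332) = 329.7·51.1^(-0.1332) = 329.7·0.59216 = 195.235.
Gain = 195.235 / 184.861 = 1.0561 → 1.056.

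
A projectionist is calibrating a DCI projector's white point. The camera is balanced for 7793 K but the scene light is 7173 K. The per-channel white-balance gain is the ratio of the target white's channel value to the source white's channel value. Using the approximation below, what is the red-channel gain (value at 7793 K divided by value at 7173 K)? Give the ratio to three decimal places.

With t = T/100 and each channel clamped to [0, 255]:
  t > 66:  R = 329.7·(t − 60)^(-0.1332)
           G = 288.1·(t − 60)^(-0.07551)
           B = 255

At 7173 K (t = 71.73):
  R = 329.7·(71.73 − 60)^(-0.1332) = 329.7·11.73^(-0.1332) = 329.7·0.72039 = 237.514.
At 7793 K (t = 77.93):
  R = 329.7·(77.93 − 60)^(-0.1332) = 329.7·17.93^(-0.1332) = 329.7·0.68081 = 224.462.
Gain = 224.462 / 237.514 = 0.9450 → 0.945.

0.945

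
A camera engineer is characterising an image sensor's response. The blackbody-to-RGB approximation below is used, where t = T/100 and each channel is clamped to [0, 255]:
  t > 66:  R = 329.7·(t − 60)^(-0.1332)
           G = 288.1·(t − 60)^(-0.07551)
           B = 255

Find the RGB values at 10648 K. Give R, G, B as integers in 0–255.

t = 10648/100 = 106.48; the t > 66 branch applies.
R = 329.7·(106.48 − 60)^(-0.1332) = 329.7·46.48^(-0.1332) = 329.7·0.59968 = 197.715.
G = 288.1·(106.48 − 60)^(-0.07551) = 288.1·46.48^(-0.07551) = 288.1·0.74835 = 215.600.
B = 255 by definition for t > 66.
Rounded: (198, 216, 255).

R=198, G=216, B=255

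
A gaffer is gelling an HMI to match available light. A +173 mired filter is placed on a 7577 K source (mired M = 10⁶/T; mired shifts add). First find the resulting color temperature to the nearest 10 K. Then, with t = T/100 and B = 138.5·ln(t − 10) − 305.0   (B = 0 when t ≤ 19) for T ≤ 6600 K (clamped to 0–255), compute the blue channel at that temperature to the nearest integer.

128

M_in = 10⁶/7577 = 131.98; M_out = 131.98 + (+173) = 304.98.
T_out = 10⁶/304.98 = 3278.9 K → 3280 K; t = 32.8.
B = 138.5·ln(32.8 − 10) − 305.0 = 138.5·ln 22.8 − 305.0 = 138.5·3.1268 − 305.0 = 128.056.
Rounded: 128.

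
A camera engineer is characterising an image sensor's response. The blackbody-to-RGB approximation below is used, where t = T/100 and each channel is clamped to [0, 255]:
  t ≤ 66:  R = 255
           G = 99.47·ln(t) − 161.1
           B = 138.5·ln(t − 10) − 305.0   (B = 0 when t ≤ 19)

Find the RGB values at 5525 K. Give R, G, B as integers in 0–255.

t = 5525/100 = 55.25; the t ≤ 66 branch applies.
R = 255 by definition for t ≤ 66.
G = 99.47·ln 55.25 − 161.1 = 99.47·4.0119 − 161.1 = 237.961.
B = 138.5·ln(55.25 − 10) − 305.0 = 138.5·ln 45.25 − 305.0 = 138.5·3.8122 − 305.0 = 222.990.
Rounded: (255, 238, 223).

R=255, G=238, B=223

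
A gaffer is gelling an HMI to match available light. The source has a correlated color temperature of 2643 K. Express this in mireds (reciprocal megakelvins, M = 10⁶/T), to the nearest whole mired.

378 mireds

M = 10⁶ / 2643 = 378.358 → 378 mireds.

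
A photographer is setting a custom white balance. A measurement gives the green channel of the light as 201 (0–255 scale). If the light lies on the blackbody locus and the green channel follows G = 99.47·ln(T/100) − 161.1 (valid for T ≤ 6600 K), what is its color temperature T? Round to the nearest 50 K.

3800 K

ln t = (201 + 161.1) / 99.47 = 3.6403.
t = e^3.6403 = 38.103.
T = 100·t = 3810 K → 3800 K to the nearest 50 K.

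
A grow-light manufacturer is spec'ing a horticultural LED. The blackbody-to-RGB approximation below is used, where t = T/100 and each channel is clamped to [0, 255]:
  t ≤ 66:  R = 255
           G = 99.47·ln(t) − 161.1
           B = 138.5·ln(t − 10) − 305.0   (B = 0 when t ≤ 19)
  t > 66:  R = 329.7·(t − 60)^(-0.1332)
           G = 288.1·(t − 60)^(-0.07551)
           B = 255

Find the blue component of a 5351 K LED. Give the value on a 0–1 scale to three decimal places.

0.853

t = 5351/100 = 53.51; the t ≤ 66 branch applies.
B = 138.5·ln(53.51 − 10) − 305.0 = 138.5·ln 43.51 − 305.0 = 138.5·3.7730 − 305.0 = 217.559.
On a 0–1 scale: 217.559/255 = 0.8532 → 0.853.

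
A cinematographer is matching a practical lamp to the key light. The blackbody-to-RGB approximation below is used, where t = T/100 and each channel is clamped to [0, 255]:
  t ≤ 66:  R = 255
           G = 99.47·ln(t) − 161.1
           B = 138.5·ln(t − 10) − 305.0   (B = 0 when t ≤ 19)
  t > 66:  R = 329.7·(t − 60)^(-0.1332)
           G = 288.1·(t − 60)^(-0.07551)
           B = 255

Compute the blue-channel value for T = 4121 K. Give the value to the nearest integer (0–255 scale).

t = 4121/100 = 41.21; the t ≤ 66 branch applies.
B = 138.5·ln(41.21 − 10) − 305.0 = 138.5·ln 31.21 − 305.0 = 138.5·3.4407 − 305.0 = 171.542.
Rounded: 172.

172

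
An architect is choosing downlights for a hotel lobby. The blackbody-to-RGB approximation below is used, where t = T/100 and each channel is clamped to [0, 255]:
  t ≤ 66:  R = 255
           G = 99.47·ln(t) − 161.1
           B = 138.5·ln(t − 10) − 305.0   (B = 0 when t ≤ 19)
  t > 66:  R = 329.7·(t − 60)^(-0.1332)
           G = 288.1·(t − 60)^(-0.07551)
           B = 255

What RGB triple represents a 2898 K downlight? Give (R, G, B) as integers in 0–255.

(255, 174, 103)

t = 2898/100 = 28.98; the t ≤ 66 branch applies.
R = 255 by definition for t ≤ 66.
G = 99.47·ln 28.98 − 161.1 = 99.47·3.3666 − 161.1 = 173.776.
B = 138.5·ln(28.98 − 10) − 305.0 = 138.5·ln 18.98 − 305.0 = 138.5·2.9434 − 305.0 = 102.659.
Rounded: (255, 174, 103).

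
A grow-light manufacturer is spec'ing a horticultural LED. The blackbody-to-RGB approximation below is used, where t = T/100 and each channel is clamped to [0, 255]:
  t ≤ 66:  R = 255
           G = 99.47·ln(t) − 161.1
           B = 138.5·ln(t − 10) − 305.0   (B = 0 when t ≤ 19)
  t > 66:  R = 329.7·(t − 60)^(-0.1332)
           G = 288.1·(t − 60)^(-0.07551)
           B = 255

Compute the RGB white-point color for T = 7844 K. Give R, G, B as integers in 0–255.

R=224, G=231, B=255

t = 7844/100 = 78.44; the t > 66 branch applies.
R = 329.7·(78.44 − 60)^(-0.1332) = 329.7·18.44^(-0.1332) = 329.7·0.67827 = 223.625.
G = 288.1·(78.44 − 60)^(-0.07551) = 288.1·18.44^(-0.07551) = 288.1·0.80246 = 231.188.
B = 255 by definition for t > 66.
Rounded: (224, 231, 255).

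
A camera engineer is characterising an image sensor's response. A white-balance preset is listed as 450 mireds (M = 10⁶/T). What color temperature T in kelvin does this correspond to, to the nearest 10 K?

T = 10⁶ / 450 = 2222.22 K → 2220 K.

2220 K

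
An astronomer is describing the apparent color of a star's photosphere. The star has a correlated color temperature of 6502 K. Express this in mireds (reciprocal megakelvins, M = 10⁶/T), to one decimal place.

M = 10⁶ / 6502 = 153.799 → 153.8 mireds.

153.8 mireds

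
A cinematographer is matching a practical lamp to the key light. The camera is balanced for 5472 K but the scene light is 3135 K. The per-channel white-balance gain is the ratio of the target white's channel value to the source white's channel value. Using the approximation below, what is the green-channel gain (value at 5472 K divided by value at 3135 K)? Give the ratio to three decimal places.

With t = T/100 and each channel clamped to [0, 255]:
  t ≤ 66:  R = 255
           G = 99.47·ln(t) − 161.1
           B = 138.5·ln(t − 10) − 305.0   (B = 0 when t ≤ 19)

At 3135 K (t = 31.35):
  G = 99.47·ln 31.35 − 161.1 = 99.47·3.4452 − 161.1 = 181.595.
At 5472 K (t = 54.72):
  G = 99.47·ln 54.72 − 161.1 = 99.47·4.0022 − 161.1 = 237.002.
Gain = 237.002 / 181.595 = 1.3051 → 1.305.

1.305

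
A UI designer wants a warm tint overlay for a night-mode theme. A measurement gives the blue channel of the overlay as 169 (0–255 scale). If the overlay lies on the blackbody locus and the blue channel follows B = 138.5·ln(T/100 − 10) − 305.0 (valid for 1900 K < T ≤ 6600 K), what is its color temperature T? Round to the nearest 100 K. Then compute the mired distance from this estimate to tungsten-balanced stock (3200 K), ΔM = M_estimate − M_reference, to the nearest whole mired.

-69 mireds

ln(t − 10) = (169 + 305.0) / 138.5 = 3.4224.
t − 10 = e^3.4224 = 30.642, so t = 40.642.
T = 100·t = 4064 K → 4100 K to the nearest 100 K.
M_estimate = 10⁶/4100 = 243.90; M_reference = 10⁶/3200 = 312.50.
ΔM = 243.90 − 312.50 = -68.60 → -69 mireds.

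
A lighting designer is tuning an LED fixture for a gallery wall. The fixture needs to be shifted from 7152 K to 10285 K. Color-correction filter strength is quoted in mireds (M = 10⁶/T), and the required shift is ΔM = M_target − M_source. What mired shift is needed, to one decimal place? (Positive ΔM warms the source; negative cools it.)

-42.6 mireds

M_source = 10⁶/7152 = 139.821; M_target = 10⁶/10285 = 97.229.
ΔM = 97.229 − 139.821 = -42.592 → -42.6 mireds, a cooling shift.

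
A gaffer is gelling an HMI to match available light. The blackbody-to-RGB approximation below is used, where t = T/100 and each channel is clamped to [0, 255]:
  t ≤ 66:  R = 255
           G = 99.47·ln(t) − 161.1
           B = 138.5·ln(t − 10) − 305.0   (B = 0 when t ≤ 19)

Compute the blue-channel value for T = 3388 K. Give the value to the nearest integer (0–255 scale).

t = 3388/100 = 33.88; the t ≤ 66 branch applies.
B = 138.5·ln(33.88 − 10) − 305.0 = 138.5·ln 23.88 − 305.0 = 138.5·3.1730 − 305.0 = 134.466.
Rounded: 134.

134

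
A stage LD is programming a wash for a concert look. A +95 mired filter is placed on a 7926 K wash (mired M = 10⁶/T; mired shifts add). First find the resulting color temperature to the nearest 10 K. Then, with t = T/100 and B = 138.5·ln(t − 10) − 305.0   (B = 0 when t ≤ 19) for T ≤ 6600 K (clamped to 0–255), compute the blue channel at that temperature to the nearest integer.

M_in = 10⁶/7926 = 126.17; M_out = 126.17 + (+95) = 221.17.
T_out = 10⁶/221.17 = 4521.5 K → 4520 K; t = 45.2.
B = 138.5·ln(45.2 − 10) − 305.0 = 138.5·ln 35.2 − 305.0 = 138.5·3.5610 − 305.0 = 188.205.
Rounded: 188.

188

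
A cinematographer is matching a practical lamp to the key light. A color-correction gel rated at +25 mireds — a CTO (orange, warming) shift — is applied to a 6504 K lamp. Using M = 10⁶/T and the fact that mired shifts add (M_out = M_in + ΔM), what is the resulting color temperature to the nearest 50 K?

M_in = 10⁶/6504 = 153.75 mireds.
M_out = 153.75 + (+25) = 178.75 mireds.
T_out = 10⁶/178.75 = 5594.4 K → 5600 K.

5600 K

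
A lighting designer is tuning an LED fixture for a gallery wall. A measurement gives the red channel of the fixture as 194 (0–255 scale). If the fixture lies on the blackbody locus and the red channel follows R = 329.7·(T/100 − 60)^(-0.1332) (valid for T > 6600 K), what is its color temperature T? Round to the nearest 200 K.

(t − 60)^(-0.1332) = 194/329.7 = 0.58841.
t − 60 = 0.58841^(1/-0.1332) = 0.58841^(-7.508) = 53.593, so t = 113.593.
T = 100·t = 11359 K → 11400 K to the nearest 200 K.

11400 K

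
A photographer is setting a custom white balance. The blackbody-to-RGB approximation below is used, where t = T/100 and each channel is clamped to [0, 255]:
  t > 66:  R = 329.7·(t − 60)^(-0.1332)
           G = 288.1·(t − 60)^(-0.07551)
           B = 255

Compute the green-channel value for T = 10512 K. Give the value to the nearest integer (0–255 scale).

216

t = 10512/100 = 105.12; the t > 66 branch applies.
G = 288.1·(105.12 − 60)^(-0.07551) = 288.1·45.12^(-0.07551) = 288.1·0.75003 = 216.084.
Rounded: 216.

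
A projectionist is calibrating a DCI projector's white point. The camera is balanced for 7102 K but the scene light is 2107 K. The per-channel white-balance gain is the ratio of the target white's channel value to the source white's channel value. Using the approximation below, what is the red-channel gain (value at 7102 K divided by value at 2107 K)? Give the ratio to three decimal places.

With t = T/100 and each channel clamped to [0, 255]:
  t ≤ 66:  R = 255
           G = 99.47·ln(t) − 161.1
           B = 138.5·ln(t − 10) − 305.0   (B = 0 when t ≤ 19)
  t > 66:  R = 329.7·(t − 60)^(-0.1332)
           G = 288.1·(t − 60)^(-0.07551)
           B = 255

0.939

At 2107 K (t = 21.07):
  R = 255 by definition for t ≤ 66.
At 7102 K (t = 71.02):
  R = 329.7·(71.02 − 60)^(-0.1332) = 329.7·11.02^(-0.1332) = 329.7·0.72641 = 239.497.
Gain = 239.497 / 255.000 = 0.9392 → 0.939.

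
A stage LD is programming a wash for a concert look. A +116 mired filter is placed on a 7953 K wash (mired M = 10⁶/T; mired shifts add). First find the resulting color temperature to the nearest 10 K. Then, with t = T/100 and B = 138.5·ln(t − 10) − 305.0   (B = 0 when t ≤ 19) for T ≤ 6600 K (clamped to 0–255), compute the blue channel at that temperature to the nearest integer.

172

M_in = 10⁶/7953 = 125.74; M_out = 125.74 + (+116) = 241.74.
T_out = 10⁶/241.74 = 4136.7 K → 4140 K; t = 41.4.
B = 138.5·ln(41.4 − 10) − 305.0 = 138.5·ln 31.4 − 305.0 = 138.5·3.4468 − 305.0 = 172.383.
Rounded: 172.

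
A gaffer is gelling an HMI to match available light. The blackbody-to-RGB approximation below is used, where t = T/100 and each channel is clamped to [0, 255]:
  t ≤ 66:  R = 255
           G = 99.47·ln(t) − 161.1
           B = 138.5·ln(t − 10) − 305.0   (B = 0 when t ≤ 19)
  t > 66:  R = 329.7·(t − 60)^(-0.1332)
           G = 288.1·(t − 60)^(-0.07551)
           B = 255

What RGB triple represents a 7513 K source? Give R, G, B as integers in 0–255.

t = 7513/100 = 75.13; the t > 66 branch applies.
R = 329.7·(75.13 − 60)^(-0.1332) = 329.7·15.13^(-0.1332) = 329.7·0.69638 = 229.596.
G = 288.1·(75.13 − 60)^(-0.07551) = 288.1·15.13^(-0.07551) = 288.1·0.81454 = 234.668.
B = 255 by definition for t > 66.
Rounded: (230, 235, 255).

R=230, G=235, B=255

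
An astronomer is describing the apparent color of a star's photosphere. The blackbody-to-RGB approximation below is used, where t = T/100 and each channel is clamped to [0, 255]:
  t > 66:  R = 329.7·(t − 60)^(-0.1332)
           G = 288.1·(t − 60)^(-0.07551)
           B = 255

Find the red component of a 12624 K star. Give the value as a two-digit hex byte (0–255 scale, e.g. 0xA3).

0xBD

t = 12624/100 = 126.24; the t > 66 branch applies.
R = 329.7·(126.24 − 60)^(-0.1332) = 329.7·66.24^(-0.1332) = 329.7·0.57204 = 188.602.
Rounded: 189; in hex, 0xBD.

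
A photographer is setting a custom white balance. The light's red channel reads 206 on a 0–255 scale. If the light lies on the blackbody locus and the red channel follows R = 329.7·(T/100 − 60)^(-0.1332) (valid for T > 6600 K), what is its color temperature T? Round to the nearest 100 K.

(t − 60)^(-0.1332) = 206/329.7 = 0.62481.
t − 60 = 0.62481^(1/-0.1332) = 0.62481^(-7.508) = 34.152, so t = 94.152.
T = 100·t = 9415 K → 9400 K to the nearest 100 K.

9400 K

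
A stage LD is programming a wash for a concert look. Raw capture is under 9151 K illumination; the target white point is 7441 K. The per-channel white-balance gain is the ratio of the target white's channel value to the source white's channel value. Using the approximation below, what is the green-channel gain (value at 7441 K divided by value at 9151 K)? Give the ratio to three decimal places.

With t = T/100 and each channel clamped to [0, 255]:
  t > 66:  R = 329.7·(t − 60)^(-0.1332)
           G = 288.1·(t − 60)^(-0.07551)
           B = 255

At 9151 K (t = 91.51):
  G = 288.1·(91.51 − 60)^(-0.07551) = 288.1·31.51^(-0.07551) = 288.1·0.77064 = 222.022.
At 7441 K (t = 74.41):
  G = 288.1·(74.41 − 60)^(-0.07551) = 288.1·14.41^(-0.07551) = 288.1·0.81754 = 235.533.
Gain = 235.533 / 222.022 = 1.0609 → 1.061.

1.061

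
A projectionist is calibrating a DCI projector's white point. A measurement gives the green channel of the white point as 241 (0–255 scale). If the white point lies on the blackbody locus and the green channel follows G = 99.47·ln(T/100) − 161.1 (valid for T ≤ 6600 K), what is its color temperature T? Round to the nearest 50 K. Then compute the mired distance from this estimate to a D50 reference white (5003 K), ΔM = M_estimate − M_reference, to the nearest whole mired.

-24 mireds

ln t = (241 + 161.1) / 99.47 = 4.0424.
t = e^4.0424 = 56.964.
T = 100·t = 5696 K → 5700 K to the nearest 50 K.
M_estimate = 10⁶/5700 = 175.44; M_reference = 10⁶/5003 = 199.88.
ΔM = 175.44 − 199.88 = -24.44 → -24 mireds.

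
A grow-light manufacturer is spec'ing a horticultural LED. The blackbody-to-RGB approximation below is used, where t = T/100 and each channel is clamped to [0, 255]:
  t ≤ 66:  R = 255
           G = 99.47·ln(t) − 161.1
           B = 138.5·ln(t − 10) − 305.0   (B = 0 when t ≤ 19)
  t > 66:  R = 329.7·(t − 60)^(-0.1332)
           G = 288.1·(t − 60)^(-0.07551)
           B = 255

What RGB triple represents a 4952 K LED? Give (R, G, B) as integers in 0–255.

t = 4952/100 = 49.52; the t ≤ 66 branch applies.
R = 255 by definition for t ≤ 66.
G = 99.47·ln 49.52 − 161.1 = 99.47·3.9024 − 161.1 = 227.069.
B = 138.5·ln(49.52 − 10) − 305.0 = 138.5·ln 39.52 − 305.0 = 138.5·3.6768 − 305.0 = 204.238.
Rounded: (255, 227, 204).

(255, 227, 204)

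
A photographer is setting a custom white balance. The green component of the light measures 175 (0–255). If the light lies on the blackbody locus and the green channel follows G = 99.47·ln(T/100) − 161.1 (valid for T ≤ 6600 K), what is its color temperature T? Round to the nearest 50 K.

2950 K

ln t = (175 + 161.1) / 99.47 = 3.3789.
t = e^3.3789 = 29.339.
T = 100·t = 2934 K → 2950 K to the nearest 50 K.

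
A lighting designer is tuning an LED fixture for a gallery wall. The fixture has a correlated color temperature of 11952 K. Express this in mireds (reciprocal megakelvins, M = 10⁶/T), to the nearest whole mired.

M = 10⁶ / 11952 = 83.668 → 84 mireds.

84 mireds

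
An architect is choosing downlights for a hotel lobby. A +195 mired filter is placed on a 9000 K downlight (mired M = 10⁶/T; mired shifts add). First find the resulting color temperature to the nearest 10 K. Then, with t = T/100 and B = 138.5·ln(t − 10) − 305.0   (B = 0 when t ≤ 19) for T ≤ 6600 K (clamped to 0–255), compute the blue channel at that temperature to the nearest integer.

M_in = 10⁶/9000 = 111.11; M_out = 111.11 + (+195) = 306.11.
T_out = 10⁶/306.11 = 3266.8 K → 3270 K; t = 32.7.
B = 138.5·ln(32.7 − 10) − 305.0 = 138.5·ln 22.7 − 305.0 = 138.5·3.1224 − 305.0 = 127.448.
Rounded: 127.

127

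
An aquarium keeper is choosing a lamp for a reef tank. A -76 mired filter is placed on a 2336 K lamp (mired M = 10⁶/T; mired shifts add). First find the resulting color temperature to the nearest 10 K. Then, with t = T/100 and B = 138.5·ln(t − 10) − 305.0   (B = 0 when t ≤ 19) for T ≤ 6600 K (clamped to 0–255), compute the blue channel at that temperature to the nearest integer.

M_in = 10⁶/2336 = 428.08; M_out = 428.08 + (-76) = 352.08.
T_out = 10⁶/352.08 = 2840.2 K → 2840 K; t = 28.4.
B = 138.5·ln(28.4 − 10) − 305.0 = 138.5·ln 18.4 − 305.0 = 138.5·2.9124 − 305.0 = 98.361.
Rounded: 98.

98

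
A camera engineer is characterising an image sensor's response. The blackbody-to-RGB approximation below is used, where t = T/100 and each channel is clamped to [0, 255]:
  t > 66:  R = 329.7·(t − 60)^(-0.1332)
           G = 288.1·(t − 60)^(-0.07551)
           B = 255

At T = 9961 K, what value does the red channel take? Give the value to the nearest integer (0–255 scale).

202

t = 9961/100 = 99.61; the t > 66 branch applies.
R = 329.7·(99.61 − 60)^(-0.1332) = 329.7·39.61^(-0.1332) = 329.7·0.61259 = 201.972.
Rounded: 202.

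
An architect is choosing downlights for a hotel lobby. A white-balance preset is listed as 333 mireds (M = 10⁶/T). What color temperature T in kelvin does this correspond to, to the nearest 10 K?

3000 K

T = 10⁶ / 333 = 3003.00 K → 3000 K.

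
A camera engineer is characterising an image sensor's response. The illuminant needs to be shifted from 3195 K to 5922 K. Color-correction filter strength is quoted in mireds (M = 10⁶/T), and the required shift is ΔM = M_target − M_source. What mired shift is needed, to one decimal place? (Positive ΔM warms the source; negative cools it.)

M_source = 10⁶/3195 = 312.989; M_target = 10⁶/5922 = 168.862.
ΔM = 168.862 − 312.989 = -144.127 → -144.1 mireds, a cooling shift.

-144.1 mireds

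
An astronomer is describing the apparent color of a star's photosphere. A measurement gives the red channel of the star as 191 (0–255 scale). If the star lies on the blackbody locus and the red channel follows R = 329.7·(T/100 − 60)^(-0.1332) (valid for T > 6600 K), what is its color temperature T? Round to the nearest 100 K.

(t − 60)^(-0.1332) = 191/329.7 = 0.57931.
t − 60 = 0.57931^(1/-0.1332) = 0.57931^(-7.508) = 60.245, so t = 120.245.
T = 100·t = 12025 K → 12000 K to the nearest 100 K.

12000 K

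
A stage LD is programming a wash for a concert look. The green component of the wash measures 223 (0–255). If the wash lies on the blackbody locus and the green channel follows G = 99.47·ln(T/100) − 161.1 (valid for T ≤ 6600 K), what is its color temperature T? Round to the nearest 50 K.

ln t = (223 + 161.1) / 99.47 = 3.8615.
t = e^3.8615 = 47.535.
T = 100·t = 4753 K → 4750 K to the nearest 50 K.

4750 K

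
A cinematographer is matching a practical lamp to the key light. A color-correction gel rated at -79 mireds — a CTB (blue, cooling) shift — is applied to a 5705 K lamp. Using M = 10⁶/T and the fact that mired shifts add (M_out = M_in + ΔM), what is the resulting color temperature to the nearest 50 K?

10400 K

M_in = 10⁶/5705 = 175.28 mireds.
M_out = 175.28 + (-79) = 96.28 mireds.
T_out = 10⁶/96.28 = 10385.9 K → 10400 K.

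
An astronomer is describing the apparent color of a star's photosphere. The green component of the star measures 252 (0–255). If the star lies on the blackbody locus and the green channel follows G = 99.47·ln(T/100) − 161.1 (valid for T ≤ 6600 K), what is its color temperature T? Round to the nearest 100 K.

ln t = (252 + 161.1) / 99.47 = 4.1530.
t = e^4.1530 = 63.625.
T = 100·t = 6363 K → 6400 K to the nearest 100 K.

6400 K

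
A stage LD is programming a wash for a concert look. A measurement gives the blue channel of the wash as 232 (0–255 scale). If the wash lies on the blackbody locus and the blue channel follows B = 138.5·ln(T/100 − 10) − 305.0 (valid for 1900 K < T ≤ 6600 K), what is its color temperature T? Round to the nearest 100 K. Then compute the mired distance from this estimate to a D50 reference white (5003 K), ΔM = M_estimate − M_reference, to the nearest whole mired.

-27 mireds

ln(t − 10) = (232 + 305.0) / 138.5 = 3.8773.
t − 10 = e^3.8773 = 48.292, so t = 58.292.
T = 100·t = 5829 K → 5800 K to the nearest 100 K.
M_estimate = 10⁶/5800 = 172.41; M_reference = 10⁶/5003 = 199.88.
ΔM = 172.41 − 199.88 = -27.47 → -27 mireds.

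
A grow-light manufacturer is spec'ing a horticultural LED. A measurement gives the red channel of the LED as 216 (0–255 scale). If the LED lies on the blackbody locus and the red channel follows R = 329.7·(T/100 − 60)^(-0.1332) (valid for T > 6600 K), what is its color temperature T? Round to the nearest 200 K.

8400 K

(t − 60)^(-0.1332) = 216/329.7 = 0.65514.
t − 60 = 0.65514^(1/-0.1332) = 0.65514^(-7.508) = 23.926, so t = 83.926.
T = 100·t = 8393 K → 8400 K to the nearest 200 K.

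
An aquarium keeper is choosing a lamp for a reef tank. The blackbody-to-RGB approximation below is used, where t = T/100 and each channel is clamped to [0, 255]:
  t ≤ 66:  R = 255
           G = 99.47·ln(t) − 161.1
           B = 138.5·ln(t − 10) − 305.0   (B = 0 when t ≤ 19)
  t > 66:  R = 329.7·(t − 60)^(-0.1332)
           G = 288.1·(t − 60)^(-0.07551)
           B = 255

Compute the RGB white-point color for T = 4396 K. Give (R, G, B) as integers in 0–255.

(255, 215, 183)

t = 4396/100 = 43.96; the t ≤ 66 branch applies.
R = 255 by definition for t ≤ 66.
G = 99.47·ln 43.96 − 161.1 = 99.47·3.7833 − 161.1 = 215.223.
B = 138.5·ln(43.96 − 10) − 305.0 = 138.5·ln 33.96 − 305.0 = 138.5·3.5252 − 305.0 = 183.238.
Rounded: (255, 215, 183).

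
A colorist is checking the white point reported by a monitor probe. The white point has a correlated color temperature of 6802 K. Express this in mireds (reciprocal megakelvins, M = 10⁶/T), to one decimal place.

147.0 mireds

M = 10⁶ / 6802 = 147.016 → 147.0 mireds.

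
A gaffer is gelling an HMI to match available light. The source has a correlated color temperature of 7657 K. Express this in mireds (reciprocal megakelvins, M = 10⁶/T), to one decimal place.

130.6 mireds

M = 10⁶ / 7657 = 130.599 → 130.6 mireds.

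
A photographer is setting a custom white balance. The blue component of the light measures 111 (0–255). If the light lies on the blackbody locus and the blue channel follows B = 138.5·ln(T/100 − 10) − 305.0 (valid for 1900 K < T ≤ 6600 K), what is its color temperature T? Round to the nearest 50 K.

3000 K

ln(t − 10) = (111 + 305.0) / 138.5 = 3.0036.
t − 10 = e^3.0036 = 20.158, so t = 30.158.
T = 100·t = 3016 K → 3000 K to the nearest 50 K.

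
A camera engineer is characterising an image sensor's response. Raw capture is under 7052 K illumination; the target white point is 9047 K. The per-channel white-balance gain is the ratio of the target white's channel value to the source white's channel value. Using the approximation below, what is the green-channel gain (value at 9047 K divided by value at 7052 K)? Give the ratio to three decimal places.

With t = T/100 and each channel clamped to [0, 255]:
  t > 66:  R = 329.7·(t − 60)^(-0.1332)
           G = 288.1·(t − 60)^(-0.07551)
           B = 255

0.923

At 7052 K (t = 70.52):
  G = 288.1·(70.52 − 60)^(-0.07551) = 288.1·10.52^(-0.07551) = 288.1·0.83720 = 241.196.
At 9047 K (t = 90.47):
  G = 288.1·(90.47 − 60)^(-0.07551) = 288.1·30.47^(-0.07551) = 288.1·0.77260 = 222.585.
Gain = 222.585 / 241.196 = 0.9228 → 0.923.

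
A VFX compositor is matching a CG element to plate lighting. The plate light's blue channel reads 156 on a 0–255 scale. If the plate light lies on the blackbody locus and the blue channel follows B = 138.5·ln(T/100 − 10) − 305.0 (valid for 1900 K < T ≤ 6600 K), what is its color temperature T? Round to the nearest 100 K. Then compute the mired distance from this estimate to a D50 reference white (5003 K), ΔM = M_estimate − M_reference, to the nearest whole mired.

ln(t − 10) = (156 + 305.0) / 138.5 = 3.3285.
t − 10 = e^3.3285 = 27.897, so t = 37.897.
T = 100·t = 3790 K → 3800 K to the nearest 100 K.
M_estimate = 10⁶/3800 = 263.16; M_reference = 10⁶/5003 = 199.88.
ΔM = 263.16 − 199.88 = 63.28 → +63 mireds.

+63 mireds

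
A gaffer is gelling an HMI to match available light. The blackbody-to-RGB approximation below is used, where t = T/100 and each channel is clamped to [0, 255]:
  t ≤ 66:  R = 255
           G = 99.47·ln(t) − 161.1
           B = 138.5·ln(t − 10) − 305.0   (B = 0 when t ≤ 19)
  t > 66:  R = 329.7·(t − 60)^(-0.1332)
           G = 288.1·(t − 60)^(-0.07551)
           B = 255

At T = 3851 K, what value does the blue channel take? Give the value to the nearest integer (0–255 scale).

159

t = 3851/100 = 38.51; the t ≤ 66 branch applies.
B = 138.5·ln(38.51 − 10) − 305.0 = 138.5·ln 28.51 − 305.0 = 138.5·3.3503 − 305.0 = 159.010.
Rounded: 159.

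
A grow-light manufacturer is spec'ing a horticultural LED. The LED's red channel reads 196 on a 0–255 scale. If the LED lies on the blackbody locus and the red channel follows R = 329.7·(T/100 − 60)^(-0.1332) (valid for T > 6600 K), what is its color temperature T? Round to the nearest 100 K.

(t − 60)^(-0.1332) = 196/329.7 = 0.59448.
t − 60 = 0.59448^(1/-0.1332) = 0.59448^(-7.508) = 49.621, so t = 109.621.
T = 100·t = 10962 K → 11000 K to the nearest 100 K.

11000 K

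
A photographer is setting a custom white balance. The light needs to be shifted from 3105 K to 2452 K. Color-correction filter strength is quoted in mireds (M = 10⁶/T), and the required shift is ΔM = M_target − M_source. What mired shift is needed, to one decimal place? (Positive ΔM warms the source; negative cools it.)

+85.8 mireds

M_source = 10⁶/3105 = 322.061; M_target = 10⁶/2452 = 407.830.
ΔM = 407.830 − 322.061 = 85.769 → +85.8 mireds, a warming shift.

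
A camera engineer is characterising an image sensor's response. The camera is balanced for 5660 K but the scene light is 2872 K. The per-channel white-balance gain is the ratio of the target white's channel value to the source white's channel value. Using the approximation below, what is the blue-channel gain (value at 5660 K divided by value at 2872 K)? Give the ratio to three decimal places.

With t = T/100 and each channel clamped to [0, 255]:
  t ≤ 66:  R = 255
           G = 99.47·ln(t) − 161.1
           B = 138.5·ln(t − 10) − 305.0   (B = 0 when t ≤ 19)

At 2872 K (t = 28.72):
  B = 138.5·ln(28.72 − 10) − 305.0 = 138.5·ln 18.72 − 305.0 = 138.5·2.9296 − 305.0 = 100.749.
At 5660 K (t = 56.6):
  B = 138.5·ln(56.6 − 10) − 305.0 = 138.5·ln 46.6 − 305.0 = 138.5·3.8416 − 305.0 = 227.062.
Gain = 227.062 / 100.749 = 2.2537 → 2.254.

2.254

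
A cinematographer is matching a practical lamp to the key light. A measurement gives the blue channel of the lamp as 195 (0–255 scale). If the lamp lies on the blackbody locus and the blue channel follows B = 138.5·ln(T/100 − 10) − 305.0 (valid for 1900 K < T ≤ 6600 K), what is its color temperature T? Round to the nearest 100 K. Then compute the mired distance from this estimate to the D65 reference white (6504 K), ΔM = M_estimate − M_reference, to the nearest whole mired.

ln(t − 10) = (195 + 305.0) / 138.5 = 3.6101.
t − 10 = e^3.6101 = 36.970, so t = 46.970.
T = 100·t = 4697 K → 4700 K to the nearest 100 K.
M_estimate = 10⁶/4700 = 212.77; M_reference = 10⁶/6504 = 153.75.
ΔM = 212.77 − 153.75 = 59.01 → +59 mireds.

+59 mireds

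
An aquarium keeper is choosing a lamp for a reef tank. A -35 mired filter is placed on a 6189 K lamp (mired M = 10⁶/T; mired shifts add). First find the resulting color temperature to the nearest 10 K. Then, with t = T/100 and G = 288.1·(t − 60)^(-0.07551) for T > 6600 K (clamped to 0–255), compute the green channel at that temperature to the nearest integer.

231

M_in = 10⁶/6189 = 161.58; M_out = 161.58 + (-35) = 126.58.
T_out = 10⁶/126.58 = 7900.3 K → 7900 K; t = 79.
G = 288.1·(79 − 60)^(-0.07551) = 288.1·19^(-0.07551) = 288.1·0.80065 = 230.667.
Rounded: 231.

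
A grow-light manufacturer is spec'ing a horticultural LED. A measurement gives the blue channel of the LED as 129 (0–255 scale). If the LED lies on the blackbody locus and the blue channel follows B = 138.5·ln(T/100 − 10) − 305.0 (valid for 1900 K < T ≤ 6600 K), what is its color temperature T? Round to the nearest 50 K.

ln(t − 10) = (129 + 305.0) / 138.5 = 3.1336.
t − 10 = e^3.1336 = 22.956, so t = 32.956.
T = 100·t = 3296 K → 3300 K to the nearest 50 K.

3300 K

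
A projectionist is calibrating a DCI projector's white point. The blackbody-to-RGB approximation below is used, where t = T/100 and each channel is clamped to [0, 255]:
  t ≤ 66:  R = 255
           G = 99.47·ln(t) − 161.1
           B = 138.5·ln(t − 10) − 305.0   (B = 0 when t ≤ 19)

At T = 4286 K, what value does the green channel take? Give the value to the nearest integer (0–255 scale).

t = 4286/100 = 42.86; the t ≤ 66 branch applies.
G = 99.47·ln 42.86 − 161.1 = 99.47·3.7579 − 161.1 = 212.702.
Rounded: 213.

213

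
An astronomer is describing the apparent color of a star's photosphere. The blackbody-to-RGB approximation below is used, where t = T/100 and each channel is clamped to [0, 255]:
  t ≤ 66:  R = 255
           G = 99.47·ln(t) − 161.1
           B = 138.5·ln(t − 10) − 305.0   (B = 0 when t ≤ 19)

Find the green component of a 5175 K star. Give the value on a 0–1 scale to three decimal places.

t = 5175/100 = 51.75; the t ≤ 66 branch applies.
G = 99.47·ln 51.75 − 161.1 = 99.47·3.9464 − 161.1 = 231.451.
On a 0–1 scale: 231.451/255 = 0.9077 → 0.908.

0.908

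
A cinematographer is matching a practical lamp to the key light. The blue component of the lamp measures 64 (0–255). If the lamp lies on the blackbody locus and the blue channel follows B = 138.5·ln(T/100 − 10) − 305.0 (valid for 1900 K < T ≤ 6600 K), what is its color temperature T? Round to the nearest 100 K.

2400 K

ln(t − 10) = (64 + 305.0) / 138.5 = 2.6643.
t − 10 = e^2.6643 = 14.357, so t = 24.357.
T = 100·t = 2436 K → 2400 K to the nearest 100 K.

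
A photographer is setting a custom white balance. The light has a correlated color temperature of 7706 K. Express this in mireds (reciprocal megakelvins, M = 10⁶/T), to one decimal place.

M = 10⁶ / 7706 = 129.769 → 129.8 mireds.

129.8 mireds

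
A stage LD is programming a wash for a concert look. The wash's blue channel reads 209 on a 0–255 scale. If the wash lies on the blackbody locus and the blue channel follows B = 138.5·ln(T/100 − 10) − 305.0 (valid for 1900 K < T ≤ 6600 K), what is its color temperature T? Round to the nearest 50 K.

ln(t − 10) = (209 + 305.0) / 138.5 = 3.7112.
t − 10 = e^3.7112 = 40.903, so t = 50.903.
T = 100·t = 5090 K → 5100 K to the nearest 50 K.

5100 K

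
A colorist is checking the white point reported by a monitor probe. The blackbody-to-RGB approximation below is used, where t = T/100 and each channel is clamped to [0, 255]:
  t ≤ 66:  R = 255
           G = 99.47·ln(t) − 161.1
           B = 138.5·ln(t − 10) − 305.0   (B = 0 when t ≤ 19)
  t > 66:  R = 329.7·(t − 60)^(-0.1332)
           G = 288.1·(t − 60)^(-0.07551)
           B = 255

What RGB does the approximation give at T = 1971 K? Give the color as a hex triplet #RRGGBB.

#FF870A

t = 1971/100 = 19.71; the t ≤ 66 branch applies.
R = 255 by definition for t ≤ 66.
G = 99.47·ln 19.71 − 161.1 = 99.47·2.9811 − 161.1 = 135.433.
B = 138.5·ln(19.71 − 10) − 305.0 = 138.5·ln 9.71 − 305.0 = 138.5·2.2732 − 305.0 = 9.832.
Rounded: (255, 135, 10).
In hex: #FF870A.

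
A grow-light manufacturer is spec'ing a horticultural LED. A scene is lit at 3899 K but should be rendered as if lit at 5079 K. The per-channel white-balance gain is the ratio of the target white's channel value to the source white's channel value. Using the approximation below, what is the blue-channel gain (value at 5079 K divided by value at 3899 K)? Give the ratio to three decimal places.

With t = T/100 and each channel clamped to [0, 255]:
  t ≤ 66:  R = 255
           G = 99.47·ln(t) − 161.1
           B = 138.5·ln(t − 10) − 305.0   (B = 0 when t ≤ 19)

At 3899 K (t = 38.99):
  B = 138.5·ln(38.99 − 10) − 305.0 = 138.5·ln 28.99 − 305.0 = 138.5·3.3670 − 305.0 = 161.323.
At 5079 K (t = 50.79):
  B = 138.5·ln(50.79 − 10) − 305.0 = 138.5·ln 40.79 − 305.0 = 138.5·3.7084 − 305.0 = 208.619.
Gain = 208.619 / 161.323 = 1.2932 → 1.293.

1.293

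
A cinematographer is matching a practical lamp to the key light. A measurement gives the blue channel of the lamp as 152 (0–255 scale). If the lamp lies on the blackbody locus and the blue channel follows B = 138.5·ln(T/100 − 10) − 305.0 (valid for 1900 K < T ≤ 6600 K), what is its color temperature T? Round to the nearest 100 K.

3700 K

ln(t − 10) = (152 + 305.0) / 138.5 = 3.2996.
t − 10 = e^3.2996 = 27.103, so t = 37.103.
T = 100·t = 3710 K → 3700 K to the nearest 100 K.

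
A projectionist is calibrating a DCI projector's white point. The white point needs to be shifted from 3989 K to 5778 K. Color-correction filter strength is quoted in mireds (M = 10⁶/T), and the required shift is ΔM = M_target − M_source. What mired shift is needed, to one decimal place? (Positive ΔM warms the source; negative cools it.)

-77.6 mireds

M_source = 10⁶/3989 = 250.689; M_target = 10⁶/5778 = 173.070.
ΔM = 173.070 − 250.689 = -77.619 → -77.6 mireds, a cooling shift.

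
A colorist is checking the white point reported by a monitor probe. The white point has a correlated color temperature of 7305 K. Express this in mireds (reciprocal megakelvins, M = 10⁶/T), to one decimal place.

136.9 mireds

M = 10⁶ / 7305 = 136.893 → 136.9 mireds.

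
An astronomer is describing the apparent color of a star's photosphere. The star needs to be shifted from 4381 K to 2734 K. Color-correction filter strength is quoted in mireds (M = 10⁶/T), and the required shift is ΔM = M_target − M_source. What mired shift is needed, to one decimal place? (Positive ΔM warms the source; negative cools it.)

+137.5 mireds

M_source = 10⁶/4381 = 228.258; M_target = 10⁶/2734 = 365.764.
ΔM = 365.764 − 228.258 = 137.506 → +137.5 mireds, a warming shift.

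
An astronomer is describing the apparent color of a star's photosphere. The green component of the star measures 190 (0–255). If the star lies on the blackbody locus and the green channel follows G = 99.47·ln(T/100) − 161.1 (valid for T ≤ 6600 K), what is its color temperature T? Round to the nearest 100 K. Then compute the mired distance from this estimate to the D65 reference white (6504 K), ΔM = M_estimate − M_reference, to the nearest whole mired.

ln t = (190 + 161.1) / 99.47 = 3.5297.
t = e^3.5297 = 34.114.
T = 100·t = 3411 K → 3400 K to the nearest 100 K.
M_estimate = 10⁶/3400 = 294.12; M_reference = 10⁶/6504 = 153.75.
ΔM = 294.12 − 153.75 = 140.37 → +140 mireds.

+140 mireds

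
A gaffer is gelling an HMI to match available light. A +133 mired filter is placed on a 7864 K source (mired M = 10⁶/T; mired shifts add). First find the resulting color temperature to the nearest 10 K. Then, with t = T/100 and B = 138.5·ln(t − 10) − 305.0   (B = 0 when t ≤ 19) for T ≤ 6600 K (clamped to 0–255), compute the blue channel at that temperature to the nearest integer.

158

M_in = 10⁶/7864 = 127.16; M_out = 127.16 + (+133) = 260.16.
T_out = 10⁶/260.16 = 3843.8 K → 3840 K; t = 38.4.
B = 138.5·ln(38.4 − 10) − 305.0 = 138.5·ln 28.4 − 305.0 = 138.5·3.3464 − 305.0 = 158.475.
Rounded: 158.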